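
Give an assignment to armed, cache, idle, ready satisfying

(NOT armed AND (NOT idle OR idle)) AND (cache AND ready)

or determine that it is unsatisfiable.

armed = False; cache = True; idle = True; ready = True

  NOT armed AND (NOT idle OR idle) = True
    NOT armed = True
    NOT idle OR idle = True
      NOT idle = False
  cache AND ready = True
Both conjuncts True, so the formula holds.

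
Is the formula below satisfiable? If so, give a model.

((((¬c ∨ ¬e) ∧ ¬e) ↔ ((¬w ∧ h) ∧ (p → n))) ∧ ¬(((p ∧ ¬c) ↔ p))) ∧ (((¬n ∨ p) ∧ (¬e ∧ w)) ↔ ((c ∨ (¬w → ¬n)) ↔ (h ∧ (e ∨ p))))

e = True, w = False, n = False, h = False, c = True, p = True

  (((¬c ∨ ¬e) ∧ ¬e) ↔ ((¬w ∧ h) ∧ (p → n))) ∧ ¬(((p ∧ ¬c) ↔ p)) = True
    ((¬c ∨ ¬e) ∧ ¬e) ↔ ((¬w ∧ h) ∧ (p → n)) = True
      (¬c ∨ ¬e) ∧ ¬e = False
        ¬c ∨ ¬e = False
          ¬c = False
          ¬e = False
        ¬e = False
      (¬w ∧ h) ∧ (p → n) = False
        ¬w ∧ h = False
          ¬w = True
        p → n = False
    ¬(((p ∧ ¬c) ↔ p)) = True
      (p ∧ ¬c) ↔ p = False
        p ∧ ¬c = False
          ¬c = False
  ((¬n ∨ p) ∧ (¬e ∧ w)) ↔ ((c ∨ (¬w → ¬n)) ↔ (h ∧ (e ∨ p))) = True
    (¬n ∨ p) ∧ (¬e ∧ w) = False
      ¬n ∨ p = True
        ¬n = True
      ¬e ∧ w = False
        ¬e = False
    (c ∨ (¬w → ¬n)) ↔ (h ∧ (e ∨ p)) = False
      c ∨ (¬w → ¬n) = True
        ¬w → ¬n = True
          ¬w = True
          ¬n = True
      h ∧ (e ∨ p) = False
        e ∨ p = True
Both conjuncts True, so the formula holds.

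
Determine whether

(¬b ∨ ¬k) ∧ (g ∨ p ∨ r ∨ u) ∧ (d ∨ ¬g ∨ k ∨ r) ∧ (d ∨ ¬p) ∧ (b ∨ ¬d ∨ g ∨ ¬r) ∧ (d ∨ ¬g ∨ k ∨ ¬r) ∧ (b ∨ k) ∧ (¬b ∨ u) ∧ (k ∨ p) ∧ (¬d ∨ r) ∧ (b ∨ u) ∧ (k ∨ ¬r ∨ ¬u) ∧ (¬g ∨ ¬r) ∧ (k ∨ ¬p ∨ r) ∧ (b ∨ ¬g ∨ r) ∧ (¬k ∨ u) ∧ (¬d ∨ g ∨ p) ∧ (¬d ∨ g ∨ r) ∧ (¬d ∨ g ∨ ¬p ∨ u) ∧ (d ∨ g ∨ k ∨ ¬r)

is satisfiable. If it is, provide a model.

Try u = False:
  (¬b ∨ u) forces b = False.
  clause (b ∨ u) is falsified — backtrack.
So u = True.
Set k = True.
  then (¬b ∨ ¬k) forces b = False.
Set d = False.
  then (d ∨ ¬p) forces p = False.
Set r = True.
  then (¬g ∨ ¬r) forces g = False.
All clauses satisfied.

u = True, k = True, d = False, r = True, g = False, p = False, b = False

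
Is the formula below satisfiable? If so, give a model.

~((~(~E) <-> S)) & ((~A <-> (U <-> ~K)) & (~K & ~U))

A=T, K=F, S=T, U=F, E=F

  ~((~(~E) <-> S)) = True
    ~(~E) <-> S = False
      ~(~E) = False
        ~E = True
  (~A <-> (U <-> ~K)) & (~K & ~U) = True
    ~A <-> (U <-> ~K) = True
      ~A = False
      U <-> ~K = False
        ~K = True
    ~K & ~U = True
      ~K = True
      ~U = True
Both conjuncts True, so the formula holds.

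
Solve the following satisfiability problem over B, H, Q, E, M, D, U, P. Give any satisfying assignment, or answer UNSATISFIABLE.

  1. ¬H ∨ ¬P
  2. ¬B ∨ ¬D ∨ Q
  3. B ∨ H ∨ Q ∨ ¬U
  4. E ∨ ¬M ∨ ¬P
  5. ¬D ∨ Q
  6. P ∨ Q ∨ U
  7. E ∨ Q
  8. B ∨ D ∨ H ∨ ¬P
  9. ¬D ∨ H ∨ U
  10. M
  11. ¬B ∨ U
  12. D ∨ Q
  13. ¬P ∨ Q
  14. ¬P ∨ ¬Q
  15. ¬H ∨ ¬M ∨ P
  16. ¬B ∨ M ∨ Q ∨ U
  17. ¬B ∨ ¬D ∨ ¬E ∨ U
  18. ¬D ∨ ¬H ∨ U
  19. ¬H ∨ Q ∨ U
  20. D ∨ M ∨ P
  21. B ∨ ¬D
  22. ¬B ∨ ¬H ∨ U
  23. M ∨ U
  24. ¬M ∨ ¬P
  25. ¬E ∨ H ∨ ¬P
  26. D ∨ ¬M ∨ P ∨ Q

Unit clause (M) forces M = True.
In (¬M ∨ ¬P) only ¬P is left, so P = False.
In (¬H ∨ ¬M ∨ P) only ¬H is left, so H = False.
Set B = True.
  then (¬B ∨ U) forces U = True.
Try Q = False:
  (¬B ∨ ¬D ∨ Q) forces D = False.
  clause (D ∨ Q) is falsified — backtrack.
So Q = True.
Set E = False.
Set D = True.
All clauses satisfied.

B=T, H=F, Q=T, E=F, M=T, D=T, U=T, P=F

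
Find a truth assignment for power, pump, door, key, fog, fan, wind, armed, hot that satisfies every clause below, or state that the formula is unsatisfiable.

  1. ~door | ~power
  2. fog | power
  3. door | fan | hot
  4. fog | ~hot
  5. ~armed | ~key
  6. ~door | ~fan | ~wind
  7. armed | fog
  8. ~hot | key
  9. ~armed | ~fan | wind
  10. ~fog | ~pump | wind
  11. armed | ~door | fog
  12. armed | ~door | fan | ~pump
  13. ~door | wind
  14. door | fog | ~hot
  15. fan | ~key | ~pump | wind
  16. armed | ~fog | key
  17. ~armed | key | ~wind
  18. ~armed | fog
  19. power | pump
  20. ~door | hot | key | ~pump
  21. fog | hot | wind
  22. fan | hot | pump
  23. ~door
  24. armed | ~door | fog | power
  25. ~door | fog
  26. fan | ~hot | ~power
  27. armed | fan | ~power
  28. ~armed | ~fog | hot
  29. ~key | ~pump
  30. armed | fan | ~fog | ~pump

power=T, pump=F, door=F, key=T, fog=T, fan=T, wind=T, armed=F, hot=F

Unit clause (~door) forces door = False.
Set power = True.
Set pump = False.
Set key = True.
  then (~armed | ~key) forces armed = False.
  then (armed | fog) forces fog = True.
  then (armed | fan | ~power) forces fan = True.
Set wind = True.
Set hot = False.
All clauses satisfied.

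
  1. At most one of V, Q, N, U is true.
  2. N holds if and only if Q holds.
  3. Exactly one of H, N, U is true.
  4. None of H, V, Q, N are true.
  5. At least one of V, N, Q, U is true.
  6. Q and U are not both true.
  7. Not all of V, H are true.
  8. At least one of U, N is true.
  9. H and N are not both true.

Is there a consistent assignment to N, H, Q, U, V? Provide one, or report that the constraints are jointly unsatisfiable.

N = False; H = False; Q = False; U = True; V = False

  (1) {V, Q, N, U}: 1 true — at most one ✓
  (2) N=F, Q=F — same ✓
  (3) {H, N, U}: 1 true — exactly one ✓
  (4) {H, V, Q, N}: 0 true — none ✓
  (5) {V, N, Q, U}: 1 true — at least one ✓
  (6) Q=F, U=T — not both ✓
  (7) {V, H}: 0/2 true — not all ✓
  (8) {U, N}: 1 true — at least one ✓
  (9) H=F, N=F — not both ✓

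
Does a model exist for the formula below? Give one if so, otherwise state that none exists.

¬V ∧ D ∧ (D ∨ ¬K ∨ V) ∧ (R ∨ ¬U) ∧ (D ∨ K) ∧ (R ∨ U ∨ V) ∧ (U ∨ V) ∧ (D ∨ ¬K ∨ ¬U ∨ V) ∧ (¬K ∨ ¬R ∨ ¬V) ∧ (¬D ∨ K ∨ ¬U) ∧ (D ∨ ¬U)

U = True; D = True; K = True; V = False; R = True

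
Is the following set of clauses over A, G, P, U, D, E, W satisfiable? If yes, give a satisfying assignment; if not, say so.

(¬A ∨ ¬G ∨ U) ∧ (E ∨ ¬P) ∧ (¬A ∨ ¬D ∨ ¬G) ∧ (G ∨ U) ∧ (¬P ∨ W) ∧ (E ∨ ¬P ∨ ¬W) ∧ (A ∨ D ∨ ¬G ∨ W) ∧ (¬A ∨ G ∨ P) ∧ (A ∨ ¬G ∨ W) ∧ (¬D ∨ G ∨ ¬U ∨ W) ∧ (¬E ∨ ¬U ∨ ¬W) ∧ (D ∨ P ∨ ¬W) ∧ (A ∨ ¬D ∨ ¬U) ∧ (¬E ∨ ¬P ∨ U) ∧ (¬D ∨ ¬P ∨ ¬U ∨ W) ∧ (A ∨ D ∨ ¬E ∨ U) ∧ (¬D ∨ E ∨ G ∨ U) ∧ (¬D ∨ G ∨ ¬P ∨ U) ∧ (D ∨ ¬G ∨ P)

A = False, G = True, P = False, U = False, D = True, E = False, W = True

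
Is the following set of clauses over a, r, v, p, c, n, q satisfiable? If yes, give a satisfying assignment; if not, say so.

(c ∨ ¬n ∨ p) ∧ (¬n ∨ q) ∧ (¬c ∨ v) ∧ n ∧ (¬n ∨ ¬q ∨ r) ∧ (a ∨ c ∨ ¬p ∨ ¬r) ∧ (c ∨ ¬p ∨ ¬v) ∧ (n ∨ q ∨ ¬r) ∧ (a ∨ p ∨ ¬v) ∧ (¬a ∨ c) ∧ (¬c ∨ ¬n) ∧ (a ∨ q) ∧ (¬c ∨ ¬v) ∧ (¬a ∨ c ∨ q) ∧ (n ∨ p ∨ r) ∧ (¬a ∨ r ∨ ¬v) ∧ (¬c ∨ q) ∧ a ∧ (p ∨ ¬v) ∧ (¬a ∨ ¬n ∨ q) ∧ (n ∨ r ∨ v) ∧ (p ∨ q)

Unsatisfiable

Case a = True:
  (n) forces n = True.
  (¬n ∨ q) forces q = True.
  (¬n ∨ ¬q ∨ r) forces r = True.
  (¬a ∨ c) forces c = True.
  Clause (¬c ∨ ¬n) is falsified — contradiction.
Case a = False:
  Clause (a) is falsified — contradiction.
Both cases fail, so the formula is unsatisfiable.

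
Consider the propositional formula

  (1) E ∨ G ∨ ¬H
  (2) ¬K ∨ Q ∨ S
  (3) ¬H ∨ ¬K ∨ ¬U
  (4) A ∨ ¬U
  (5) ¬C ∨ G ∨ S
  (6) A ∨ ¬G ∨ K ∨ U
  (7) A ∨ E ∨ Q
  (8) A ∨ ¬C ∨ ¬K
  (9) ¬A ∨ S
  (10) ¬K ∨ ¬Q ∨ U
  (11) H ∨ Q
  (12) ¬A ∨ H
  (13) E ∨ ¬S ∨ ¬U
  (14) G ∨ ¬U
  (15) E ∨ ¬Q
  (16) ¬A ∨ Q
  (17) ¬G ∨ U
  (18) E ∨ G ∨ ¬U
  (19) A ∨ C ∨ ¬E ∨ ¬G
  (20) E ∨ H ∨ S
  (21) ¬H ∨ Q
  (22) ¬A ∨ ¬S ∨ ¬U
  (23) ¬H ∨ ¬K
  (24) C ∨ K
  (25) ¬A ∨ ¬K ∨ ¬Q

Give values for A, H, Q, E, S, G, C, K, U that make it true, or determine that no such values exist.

A=T, H=T, Q=T, E=T, S=T, G=F, C=T, K=F, U=F

Set A = True.
  then (¬A ∨ S) forces S = True.
  then (¬A ∨ H) forces H = True.
  then (¬A ∨ Q) forces Q = True.
  then (¬A ∨ ¬S ∨ ¬U) forces U = False.
  then (¬H ∨ ¬K) forces K = False.
  then (C ∨ K) forces C = True.
  then (E ∨ ¬Q) forces E = True.
  then (¬G ∨ U) forces G = False.
All clauses satisfied.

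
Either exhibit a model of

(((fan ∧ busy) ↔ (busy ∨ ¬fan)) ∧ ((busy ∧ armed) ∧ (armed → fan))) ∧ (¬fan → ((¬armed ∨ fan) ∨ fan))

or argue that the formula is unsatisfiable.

fan = True, armed = True, busy = True

  ((fan ∧ busy) ↔ (busy ∨ ¬fan)) ∧ ((busy ∧ armed) ∧ (armed → fan)) = True
    (fan ∧ busy) ↔ (busy ∨ ¬fan) = True
      fan ∧ busy = True
      busy ∨ ¬fan = True
        ¬fan = False
    (busy ∧ armed) ∧ (armed → fan) = True
      busy ∧ armed = True
      armed → fan = True
  ¬fan → ((¬armed ∨ fan) ∨ fan) = True
    ¬fan = False
    (¬armed ∨ fan) ∨ fan = True
      ¬armed ∨ fan = True
        ¬armed = False
Both conjuncts True, so the formula holds.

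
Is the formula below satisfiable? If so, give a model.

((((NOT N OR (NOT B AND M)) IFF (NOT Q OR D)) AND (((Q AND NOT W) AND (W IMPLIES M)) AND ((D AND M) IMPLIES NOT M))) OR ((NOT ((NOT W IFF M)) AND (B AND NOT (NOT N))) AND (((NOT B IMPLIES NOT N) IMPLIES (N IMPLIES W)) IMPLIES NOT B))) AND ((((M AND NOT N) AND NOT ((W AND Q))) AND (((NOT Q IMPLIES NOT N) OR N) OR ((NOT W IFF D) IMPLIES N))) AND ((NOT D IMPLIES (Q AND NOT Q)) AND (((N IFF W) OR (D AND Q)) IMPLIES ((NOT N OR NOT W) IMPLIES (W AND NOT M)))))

Case N = True: the conjunct NOT N is False.
Case N = False: the formula simplifies to ((NOT Q OR D) AND (((Q AND NOT W) AND (W IMPLIES M)) AND ((D AND M) IMPLIES NOT M))) AND ((M AND NOT ((W AND Q))) AND ((NOT D IMPLIES (Q AND NOT Q)) AND ((NOT W OR (D AND Q)) IMPLIES (W AND NOT M)))).
  W = True: the conjunct NOT W is False.
  W = False: the conjunct (NOT W OR (D AND Q)) IMPLIES (W AND NOT M) becomes (True OR (D AND Q)) IMPLIES (False AND NOT M) = False.
Both cases fail — unsatisfiable.

Unsatisfiable — no assignment works.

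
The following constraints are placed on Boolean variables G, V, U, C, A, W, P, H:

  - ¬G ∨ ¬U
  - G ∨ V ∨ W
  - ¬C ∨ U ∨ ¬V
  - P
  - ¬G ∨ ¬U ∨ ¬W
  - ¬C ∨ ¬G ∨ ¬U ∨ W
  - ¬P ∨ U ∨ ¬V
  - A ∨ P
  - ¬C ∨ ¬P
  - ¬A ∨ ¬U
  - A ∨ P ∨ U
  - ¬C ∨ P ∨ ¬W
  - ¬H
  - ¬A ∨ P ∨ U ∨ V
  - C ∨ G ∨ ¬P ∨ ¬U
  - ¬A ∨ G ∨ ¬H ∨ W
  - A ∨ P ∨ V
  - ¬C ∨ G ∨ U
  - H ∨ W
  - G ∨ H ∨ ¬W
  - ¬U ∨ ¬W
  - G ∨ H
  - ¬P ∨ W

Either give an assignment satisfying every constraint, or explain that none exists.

Unit clause (P) forces P = True.
In (¬C ∨ ¬P) only ¬C is left, so C = False.
Unit clause (¬H) forces H = False.
In (H ∨ W) only W is left, so W = True.
In (G ∨ H ∨ ¬W) only G is left, so G = True.
In (¬U ∨ ¬W) only ¬U is left, so U = False.
In (¬P ∨ U ∨ ¬V) only ¬V is left, so V = False.
Set A = False.
All clauses satisfied.

G=T, V=F, U=F, C=F, A=F, W=T, P=T, H=F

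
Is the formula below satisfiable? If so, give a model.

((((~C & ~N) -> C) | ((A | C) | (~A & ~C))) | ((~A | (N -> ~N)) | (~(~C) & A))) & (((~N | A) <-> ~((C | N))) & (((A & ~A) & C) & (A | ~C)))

UNSATISFIABLE

Case A = True: the conjunct ~A is False.
Case A = False: the conjunct A is False.
Both cases fail — unsatisfiable.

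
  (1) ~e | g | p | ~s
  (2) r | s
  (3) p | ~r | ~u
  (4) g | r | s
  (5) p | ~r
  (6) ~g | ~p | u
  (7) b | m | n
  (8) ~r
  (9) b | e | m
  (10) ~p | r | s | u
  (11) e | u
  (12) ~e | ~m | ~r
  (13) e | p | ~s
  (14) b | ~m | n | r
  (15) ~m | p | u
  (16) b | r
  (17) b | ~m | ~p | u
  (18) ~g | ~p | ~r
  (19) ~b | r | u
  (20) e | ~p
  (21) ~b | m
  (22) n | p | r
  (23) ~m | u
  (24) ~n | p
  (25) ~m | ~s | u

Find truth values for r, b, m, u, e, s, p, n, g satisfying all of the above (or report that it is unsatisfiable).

Unit clause (~r) forces r = False.
In (b | r) only b is left, so b = True.
In (~b | r | u) only u is left, so u = True.
In (~b | m) only m is left, so m = True.
In (r | s) only s is left, so s = True.
Set e = True.
Try p = False:
  (~e | g | p | ~s) forces g = True.
  (n | p | r) forces n = True.
  clause (~n | p) is falsified — backtrack.
So p = True.
Set n = False.
Set g = False.
All clauses satisfied.

r = False, b = True, m = True, u = True, e = True, s = True, p = True, n = False, g = False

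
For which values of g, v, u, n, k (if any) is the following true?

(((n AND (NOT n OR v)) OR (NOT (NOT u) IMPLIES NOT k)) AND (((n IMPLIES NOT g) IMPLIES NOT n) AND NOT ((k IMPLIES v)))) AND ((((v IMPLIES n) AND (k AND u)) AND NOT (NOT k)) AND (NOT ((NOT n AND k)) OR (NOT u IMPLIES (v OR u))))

Case u = True: the formula simplifies to (((n AND (NOT n OR v)) OR NOT k) AND (((n IMPLIES NOT g) IMPLIES NOT n) AND NOT ((k IMPLIES v)))) AND (((v IMPLIES n) AND k) AND NOT (NOT k)).
  k = True: simplifies to ((n AND (NOT n OR v)) AND (((n IMPLIES NOT g) IMPLIES NOT n) AND NOT v)) AND (v IMPLIES n).
    n = True: simplifies to v AND (g AND NOT v).
      v = True: the conjunct NOT v is False.
      v = False: the conjunct v is False.
    n = False: the conjunct n is False.
  k = False: the conjunct NOT ((k IMPLIES v)) becomes NOT ((False IMPLIES v)) = False.
Case u = False: the conjunct u is False.
Both cases fail — unsatisfiable.

UNSATISFIABLE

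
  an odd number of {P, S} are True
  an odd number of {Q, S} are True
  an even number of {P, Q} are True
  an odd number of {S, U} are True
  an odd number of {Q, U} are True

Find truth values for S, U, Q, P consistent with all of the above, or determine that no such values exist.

Adding constraints 2, 4, 5 mod 2: every variable appears an even number of times on the left, so the left side is 0.
But the right sides sum to 1 (mod 2). 0 ≠ 1 — the system is inconsistent.

UNSATISFIABLE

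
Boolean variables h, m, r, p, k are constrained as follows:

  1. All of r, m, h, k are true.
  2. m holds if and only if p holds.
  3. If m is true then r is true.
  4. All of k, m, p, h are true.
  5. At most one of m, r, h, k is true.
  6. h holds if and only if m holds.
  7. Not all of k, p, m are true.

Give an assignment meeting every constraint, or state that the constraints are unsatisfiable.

UNSATISFIABLE

Case h = True:
  (1) forces r = True.
  Constraint (5) is violated (r=T, h=T) — contradiction.
Case h = False:
  Constraint (1) is violated (h=F) — contradiction.
Both cases fail — unsatisfiable.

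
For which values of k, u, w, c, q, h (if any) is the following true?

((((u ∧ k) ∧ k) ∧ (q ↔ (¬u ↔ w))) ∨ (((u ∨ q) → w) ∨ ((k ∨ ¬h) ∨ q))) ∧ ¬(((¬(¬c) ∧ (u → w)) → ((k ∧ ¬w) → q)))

k: True, u: False, w: False, c: True, q: False, h: True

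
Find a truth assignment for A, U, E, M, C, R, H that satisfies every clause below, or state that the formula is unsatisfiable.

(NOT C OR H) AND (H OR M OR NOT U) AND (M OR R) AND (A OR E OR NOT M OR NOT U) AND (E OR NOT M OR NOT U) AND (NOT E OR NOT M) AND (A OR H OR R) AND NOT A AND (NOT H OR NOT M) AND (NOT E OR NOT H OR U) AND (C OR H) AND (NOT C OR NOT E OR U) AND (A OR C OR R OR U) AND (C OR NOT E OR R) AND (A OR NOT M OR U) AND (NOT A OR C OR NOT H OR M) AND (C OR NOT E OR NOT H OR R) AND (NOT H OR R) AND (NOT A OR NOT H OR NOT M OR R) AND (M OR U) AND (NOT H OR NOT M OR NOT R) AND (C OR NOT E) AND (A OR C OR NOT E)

Unit clause (NOT A) forces A = False.
Try U = False:
  (A OR NOT M OR U) forces M = False.
  clause (M OR U) is falsified — backtrack.
So U = True.
Set E = False.
  then (A OR E OR NOT M OR NOT U) forces M = False.
  then (H OR M OR NOT U) forces H = True.
  then (M OR R) forces R = True.
Set C = True.
All clauses satisfied.

A: False, U: True, E: False, M: False, C: True, R: True, H: True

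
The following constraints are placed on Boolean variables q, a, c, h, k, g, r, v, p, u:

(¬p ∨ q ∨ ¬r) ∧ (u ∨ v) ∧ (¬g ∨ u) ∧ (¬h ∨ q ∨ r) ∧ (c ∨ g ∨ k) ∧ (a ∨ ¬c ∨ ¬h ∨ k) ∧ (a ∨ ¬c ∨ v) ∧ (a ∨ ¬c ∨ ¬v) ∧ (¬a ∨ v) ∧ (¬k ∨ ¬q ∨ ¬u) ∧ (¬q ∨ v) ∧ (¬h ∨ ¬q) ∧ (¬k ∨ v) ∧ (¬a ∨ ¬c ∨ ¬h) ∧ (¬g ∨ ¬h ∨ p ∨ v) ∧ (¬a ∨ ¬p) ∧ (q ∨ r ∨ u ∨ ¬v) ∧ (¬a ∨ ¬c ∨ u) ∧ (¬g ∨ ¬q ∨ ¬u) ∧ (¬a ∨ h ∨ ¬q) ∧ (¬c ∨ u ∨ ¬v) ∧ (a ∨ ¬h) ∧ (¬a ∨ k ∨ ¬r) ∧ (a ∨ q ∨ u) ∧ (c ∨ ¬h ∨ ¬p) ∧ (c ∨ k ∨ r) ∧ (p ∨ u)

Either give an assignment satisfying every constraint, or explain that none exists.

q=F; a=F; c=F; h=F; k=T; g=T; r=T; v=T; p=F; u=T

Set q = False.
Set a = False.
  then (a ∨ ¬h) forces h = False.
  then (a ∨ q ∨ u) forces u = True.
Try c = True:
  (a ∨ ¬c ∨ v) forces v = True.
  clause (a ∨ ¬c ∨ ¬v) is falsified — backtrack.
So c = False.
Set k = True.
  then (¬k ∨ v) forces v = True.
Set g = True.
Set r = True.
  then (¬p ∨ q ∨ ¬r) forces p = False.
All clauses satisfied.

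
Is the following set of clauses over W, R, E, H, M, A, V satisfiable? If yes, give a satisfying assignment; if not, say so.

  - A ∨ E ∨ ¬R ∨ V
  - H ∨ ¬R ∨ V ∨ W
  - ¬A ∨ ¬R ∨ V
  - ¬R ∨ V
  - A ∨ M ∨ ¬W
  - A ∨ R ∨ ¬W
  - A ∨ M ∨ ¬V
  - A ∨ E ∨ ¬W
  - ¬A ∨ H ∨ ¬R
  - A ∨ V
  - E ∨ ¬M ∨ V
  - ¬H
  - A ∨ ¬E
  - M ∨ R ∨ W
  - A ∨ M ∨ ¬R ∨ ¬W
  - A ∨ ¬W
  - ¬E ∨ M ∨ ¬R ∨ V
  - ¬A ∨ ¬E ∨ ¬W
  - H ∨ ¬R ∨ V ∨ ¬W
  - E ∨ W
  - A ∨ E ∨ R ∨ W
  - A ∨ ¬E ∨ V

W = False; R = False; E = True; H = False; M = True; A = True; V = True

Unit clause (¬H) forces H = False.
Set W = False.
  then (E ∨ W) forces E = True.
  then (A ∨ ¬E) forces A = True.
  then (¬A ∨ H ∨ ¬R) forces R = False.
  then (M ∨ R ∨ W) forces M = True.
Set V = True.
All clauses satisfied.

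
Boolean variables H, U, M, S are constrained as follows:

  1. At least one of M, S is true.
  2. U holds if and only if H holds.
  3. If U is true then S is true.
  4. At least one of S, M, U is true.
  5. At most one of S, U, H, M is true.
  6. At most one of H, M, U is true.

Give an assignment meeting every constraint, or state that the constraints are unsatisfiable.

H: False, U: False, M: False, S: True

  (1) {M, S}: 1 true — at least one ✓
  (2) U=F, H=F — same ✓
  (3) U=F ⇒ S: vacuous ✓
  (4) {S, M, U}: 1 true — at least one ✓
  (5) {S, U, H, M}: 1 true — at most one ✓
  (6) {H, M, U}: 0 true — at most one ✓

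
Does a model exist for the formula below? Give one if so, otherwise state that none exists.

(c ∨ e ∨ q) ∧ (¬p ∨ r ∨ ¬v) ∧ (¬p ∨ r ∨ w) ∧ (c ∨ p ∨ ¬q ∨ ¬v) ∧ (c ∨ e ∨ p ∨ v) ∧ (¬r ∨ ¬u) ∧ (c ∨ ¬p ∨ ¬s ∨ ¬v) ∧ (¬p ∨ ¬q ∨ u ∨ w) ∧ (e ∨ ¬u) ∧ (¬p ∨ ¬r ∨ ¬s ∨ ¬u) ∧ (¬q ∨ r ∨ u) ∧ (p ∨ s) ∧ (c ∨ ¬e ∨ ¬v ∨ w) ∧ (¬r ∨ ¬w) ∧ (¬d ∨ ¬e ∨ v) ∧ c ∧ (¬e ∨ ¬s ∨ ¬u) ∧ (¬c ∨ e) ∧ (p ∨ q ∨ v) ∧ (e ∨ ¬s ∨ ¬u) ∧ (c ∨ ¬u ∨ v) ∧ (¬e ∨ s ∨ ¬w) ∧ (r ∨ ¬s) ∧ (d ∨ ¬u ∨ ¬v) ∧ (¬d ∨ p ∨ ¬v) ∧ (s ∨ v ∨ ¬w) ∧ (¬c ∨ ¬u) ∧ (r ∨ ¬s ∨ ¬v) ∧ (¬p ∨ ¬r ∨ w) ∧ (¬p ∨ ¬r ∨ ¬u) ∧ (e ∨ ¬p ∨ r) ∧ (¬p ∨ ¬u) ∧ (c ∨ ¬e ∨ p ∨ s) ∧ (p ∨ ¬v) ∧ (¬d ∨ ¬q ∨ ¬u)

e=T; u=F; s=T; c=T; d=F; w=F; p=F; v=F; r=T; q=T

Unit clause (c) forces c = True.
In (¬c ∨ e) only e is left, so e = True.
In (¬c ∨ ¬u) only ¬u is left, so u = False.
Try s = False:
  (p ∨ s) forces p = True.
  (¬e ∨ s ∨ ¬w) forces w = False.
  (¬p ∨ r ∨ w) forces r = True.
  clause (¬p ∨ ¬r ∨ w) is falsified — backtrack.
So s = True.
  then (r ∨ ¬s) forces r = True.
  then (¬r ∨ ¬w) forces w = False.
  then (¬p ∨ ¬r ∨ w) forces p = False.
  then (p ∨ ¬v) forces v = False.
  then (¬d ∨ ¬e ∨ v) forces d = False.
  then (p ∨ q ∨ v) forces q = True.
All clauses satisfied.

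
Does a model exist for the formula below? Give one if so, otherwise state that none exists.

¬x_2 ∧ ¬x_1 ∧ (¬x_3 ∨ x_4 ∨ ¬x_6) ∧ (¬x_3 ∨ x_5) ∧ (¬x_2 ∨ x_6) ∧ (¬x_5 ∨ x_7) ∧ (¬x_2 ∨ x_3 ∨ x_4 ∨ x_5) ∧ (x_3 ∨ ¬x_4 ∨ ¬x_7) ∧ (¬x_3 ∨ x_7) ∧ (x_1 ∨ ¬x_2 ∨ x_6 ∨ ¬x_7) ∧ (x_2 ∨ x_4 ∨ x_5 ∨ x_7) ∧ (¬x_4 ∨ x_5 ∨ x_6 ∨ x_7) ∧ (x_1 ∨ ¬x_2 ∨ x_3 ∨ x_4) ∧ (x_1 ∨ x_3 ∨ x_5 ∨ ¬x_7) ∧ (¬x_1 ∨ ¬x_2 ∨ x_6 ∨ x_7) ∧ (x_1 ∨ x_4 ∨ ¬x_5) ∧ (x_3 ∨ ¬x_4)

x_1 = False, x_2 = False, x_3 = True, x_4 = True, x_5 = True, x_6 = True, x_7 = True

Unit clause (¬x_2) forces x_2 = False.
Unit clause (¬x_1) forces x_1 = False.
Try x_3 = False:
  (x_3 ∨ ¬x_4) forces x_4 = False.
  (x_1 ∨ x_4 ∨ ¬x_5) forces x_5 = False.
  (x_2 ∨ x_4 ∨ x_5 ∨ x_7) forces x_7 = True.
  clause (x_1 ∨ x_3 ∨ x_5 ∨ ¬x_7) is falsified — backtrack.
So x_3 = True.
  then (¬x_3 ∨ x_5) forces x_5 = True.
  then (¬x_5 ∨ x_7) forces x_7 = True.
  then (x_1 ∨ x_4 ∨ ¬x_5) forces x_4 = True.
Set x_6 = True.
All clauses satisfied.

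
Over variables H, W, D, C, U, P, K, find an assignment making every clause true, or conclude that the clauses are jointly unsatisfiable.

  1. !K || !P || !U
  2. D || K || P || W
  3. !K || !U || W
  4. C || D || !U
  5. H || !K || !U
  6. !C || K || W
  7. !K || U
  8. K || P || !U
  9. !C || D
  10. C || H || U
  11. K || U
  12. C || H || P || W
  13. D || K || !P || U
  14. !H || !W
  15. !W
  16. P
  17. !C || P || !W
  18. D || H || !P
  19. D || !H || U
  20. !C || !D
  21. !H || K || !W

Unit clause (!W) forces W = False.
Unit clause (P) forces P = True.
Set H = True.
Try D = False:
  (!C || D) forces C = False.
  (C || D || !U) forces U = False.
  clause (D || !H || U) is falsified — backtrack.
So D = True.
  then (!C || !D) forces C = False.
Try U = False:
  (!K || U) forces K = False.
  clause (K || U) is falsified — backtrack.
So U = True.
  then (!K || !P || !U) forces K = False.
All clauses satisfied.

H = True, W = False, D = True, C = False, U = True, P = True, K = False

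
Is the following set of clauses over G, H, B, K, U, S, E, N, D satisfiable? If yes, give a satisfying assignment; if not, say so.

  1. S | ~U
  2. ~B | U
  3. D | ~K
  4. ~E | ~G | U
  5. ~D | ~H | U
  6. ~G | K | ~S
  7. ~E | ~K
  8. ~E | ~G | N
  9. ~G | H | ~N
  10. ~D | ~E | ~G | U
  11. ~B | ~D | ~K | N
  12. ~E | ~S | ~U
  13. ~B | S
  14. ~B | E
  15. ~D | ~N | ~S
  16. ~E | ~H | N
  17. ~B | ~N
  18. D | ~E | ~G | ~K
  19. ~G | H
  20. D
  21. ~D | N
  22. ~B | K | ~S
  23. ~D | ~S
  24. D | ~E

G: False; H: False; B: False; K: False; U: False; S: False; E: False; N: True; D: True

Unit clause (D) forces D = True.
In (~D | N) only N is left, so N = True.
In (~D | ~S) only ~S is left, so S = False.
In (S | ~U) only ~U is left, so U = False.
In (~B | U) only ~B is left, so B = False.
In (~D | ~H | U) only ~H is left, so H = False.
In (~G | H | ~N) only ~G is left, so G = False.
Set K = False.
Set E = False.
All clauses satisfied.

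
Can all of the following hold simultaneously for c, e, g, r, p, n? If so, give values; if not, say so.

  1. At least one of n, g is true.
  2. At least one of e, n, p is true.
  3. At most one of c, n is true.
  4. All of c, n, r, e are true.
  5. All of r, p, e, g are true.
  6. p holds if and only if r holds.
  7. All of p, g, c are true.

Case c = True:
  (3) with c=T forces n = False.
  Constraint (4) is violated (n=F) — contradiction.
Case c = False:
  Constraint (4) is violated (c=F) — contradiction.
Both cases fail — unsatisfiable.

UNSATISFIABLE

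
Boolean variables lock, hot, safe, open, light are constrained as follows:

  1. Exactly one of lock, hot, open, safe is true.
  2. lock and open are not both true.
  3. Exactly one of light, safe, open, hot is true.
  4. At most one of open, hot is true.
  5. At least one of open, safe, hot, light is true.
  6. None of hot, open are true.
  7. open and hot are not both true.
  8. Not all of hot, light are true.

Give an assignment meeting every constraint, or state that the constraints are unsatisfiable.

lock = True; hot = False; safe = False; open = False; light = True

  (1) {lock, hot, open, safe}: 1 true — exactly one ✓
  (2) lock=T, open=F — not both ✓
  (3) {light, safe, open, hot}: 1 true — exactly one ✓
  (4) {open, hot}: 0 true — at most one ✓
  (5) {open, safe, hot, light}: 1 true — at least one ✓
  (6) {hot, open}: 0 true — none ✓
  (7) open=F, hot=F — not both ✓
  (8) {hot, light}: 1/2 true — not all ✓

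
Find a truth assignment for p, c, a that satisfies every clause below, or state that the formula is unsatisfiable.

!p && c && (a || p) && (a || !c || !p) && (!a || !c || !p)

p: False, c: True, a: True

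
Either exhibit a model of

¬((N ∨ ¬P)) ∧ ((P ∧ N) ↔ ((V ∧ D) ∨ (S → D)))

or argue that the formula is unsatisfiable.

D=F, V=T, N=F, P=T, S=T

  ¬((N ∨ ¬P)) = True
    N ∨ ¬P = False
      ¬P = False
  (P ∧ N) ↔ ((V ∧ D) ∨ (S → D)) = True
    P ∧ N = False
    (V ∧ D) ∨ (S → D) = False
      V ∧ D = False
      S → D = False
Both conjuncts True, so the formula holds.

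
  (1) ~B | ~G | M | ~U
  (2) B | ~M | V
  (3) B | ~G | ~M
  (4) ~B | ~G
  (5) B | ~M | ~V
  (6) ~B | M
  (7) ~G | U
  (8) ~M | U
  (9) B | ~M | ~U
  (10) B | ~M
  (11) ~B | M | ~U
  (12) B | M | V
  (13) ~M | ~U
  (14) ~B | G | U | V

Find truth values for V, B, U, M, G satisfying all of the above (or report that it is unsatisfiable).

Set V = True.
Set B = False.
  then (B | ~M | ~V) forces M = False.
Set U = False.
  then (~G | U) forces G = False.
All clauses satisfied.

V = True, B = False, U = False, M = False, G = False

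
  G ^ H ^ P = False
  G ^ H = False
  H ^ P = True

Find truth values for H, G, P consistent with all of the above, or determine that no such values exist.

H=T; G=T; P=F

G ^ H ^ P = T ^ T ^ F = False ✓
G ^ H = T ^ T = False ✓
H ^ P = T ^ F = True ✓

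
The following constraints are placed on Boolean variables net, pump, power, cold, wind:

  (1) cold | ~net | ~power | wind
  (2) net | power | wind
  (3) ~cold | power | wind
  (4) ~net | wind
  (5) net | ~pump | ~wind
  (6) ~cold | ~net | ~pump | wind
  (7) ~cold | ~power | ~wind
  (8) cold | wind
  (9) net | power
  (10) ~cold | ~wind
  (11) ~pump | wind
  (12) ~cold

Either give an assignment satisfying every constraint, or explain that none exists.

net=T, pump=F, power=T, cold=F, wind=T

Unit clause (~cold) forces cold = False.
In (cold | wind) only wind is left, so wind = True.
Set net = True.
Set pump = False.
Set power = True.
All clauses satisfied.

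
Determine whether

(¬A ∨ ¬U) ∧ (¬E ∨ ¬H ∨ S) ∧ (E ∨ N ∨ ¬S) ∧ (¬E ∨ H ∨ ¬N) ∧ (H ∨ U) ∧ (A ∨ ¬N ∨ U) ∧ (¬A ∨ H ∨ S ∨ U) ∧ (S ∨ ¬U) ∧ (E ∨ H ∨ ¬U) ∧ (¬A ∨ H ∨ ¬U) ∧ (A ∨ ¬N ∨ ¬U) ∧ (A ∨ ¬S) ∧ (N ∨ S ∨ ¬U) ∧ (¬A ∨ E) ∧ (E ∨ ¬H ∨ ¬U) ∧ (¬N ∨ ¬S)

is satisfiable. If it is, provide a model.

N = False; U = False; H = True; S = True; E = True; A = True

Set N = False.
Try U = True:
  (¬A ∨ ¬U) forces A = False.
  (S ∨ ¬U) forces S = True.
  clause (A ∨ ¬S) is falsified — backtrack.
So U = False.
  then (H ∨ U) forces H = True.
Set S = True.
  then (E ∨ N ∨ ¬S) forces E = True.
  then (A ∨ ¬S) forces A = True.
All clauses satisfied.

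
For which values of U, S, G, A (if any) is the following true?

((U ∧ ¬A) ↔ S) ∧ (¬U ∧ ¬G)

U=F, S=F, G=F, A=T

  (U ∧ ¬A) ↔ S = True
    U ∧ ¬A = False
      ¬A = False
  ¬U ∧ ¬G = True
    ¬U = True
    ¬G = True
Both conjuncts True, so the formula holds.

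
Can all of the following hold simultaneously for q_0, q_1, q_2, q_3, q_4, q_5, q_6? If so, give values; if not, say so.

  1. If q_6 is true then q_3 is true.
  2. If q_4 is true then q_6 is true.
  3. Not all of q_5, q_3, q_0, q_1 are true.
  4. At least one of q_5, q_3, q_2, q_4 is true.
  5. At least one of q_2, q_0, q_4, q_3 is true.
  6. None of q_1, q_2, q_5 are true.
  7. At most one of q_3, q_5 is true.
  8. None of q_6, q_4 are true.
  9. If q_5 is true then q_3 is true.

q_0 = True, q_1 = False, q_2 = False, q_3 = True, q_4 = False, q_5 = False, q_6 = False

  (1) q_6=F ⇒ q_3: vacuous ✓
  (2) q_4=F ⇒ q_6: vacuous ✓
  (3) {q_5, q_3, q_0, q_1}: 2/4 true — not all ✓
  (4) {q_5, q_3, q_2, q_4}: 1 true — at least one ✓
  (5) {q_2, q_0, q_4, q_3}: 2 true — at least one ✓
  (6) {q_1, q_2, q_5}: 0 true — none ✓
  (7) {q_3, q_5}: 1 true — at most one ✓
  (8) {q_6, q_4}: 0 true — none ✓
  (9) q_5=F ⇒ q_3: vacuous ✓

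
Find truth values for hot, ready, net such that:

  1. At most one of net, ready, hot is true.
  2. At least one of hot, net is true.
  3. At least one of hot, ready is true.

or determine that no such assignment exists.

hot: True; ready: False; net: False

  (1) {net, ready, hot}: 1 true — at most one ✓
  (2) {hot, net}: 1 true — at least one ✓
  (3) {hot, ready}: 1 true — at least one ✓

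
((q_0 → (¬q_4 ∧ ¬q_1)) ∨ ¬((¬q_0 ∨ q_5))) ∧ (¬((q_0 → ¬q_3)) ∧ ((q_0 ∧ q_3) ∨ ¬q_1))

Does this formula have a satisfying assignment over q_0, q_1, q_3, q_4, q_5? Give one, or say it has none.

q_0 = True, q_1 = True, q_3 = True, q_4 = True, q_5 = False

  (q_0 → (¬q_4 ∧ ¬q_1)) ∨ ¬((¬q_0 ∨ q_5)) = True
    q_0 → (¬q_4 ∧ ¬q_1) = False
      ¬q_4 ∧ ¬q_1 = False
        ¬q_4 = False
        ¬q_1 = False
    ¬((¬q_0 ∨ q_5)) = True
      ¬q_0 ∨ q_5 = False
        ¬q_0 = False
  ¬((q_0 → ¬q_3)) ∧ ((q_0 ∧ q_3) ∨ ¬q_1) = True
    ¬((q_0 → ¬q_3)) = True
      q_0 → ¬q_3 = False
        ¬q_3 = False
    (q_0 ∧ q_3) ∨ ¬q_1 = True
      q_0 ∧ q_3 = True
      ¬q_1 = False
Both conjuncts True, so the formula holds.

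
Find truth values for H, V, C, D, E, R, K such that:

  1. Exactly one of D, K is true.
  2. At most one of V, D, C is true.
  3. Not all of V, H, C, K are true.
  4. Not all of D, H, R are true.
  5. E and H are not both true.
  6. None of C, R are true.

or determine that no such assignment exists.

H=F, V=F, C=F, D=F, E=F, R=F, K=T

  (1) {D, K}: 1 true — exactly one ✓
  (2) {V, D, C}: 0 true — at most one ✓
  (3) {V, H, C, K}: 1/4 true — not all ✓
  (4) {D, H, R}: 0/3 true — not all ✓
  (5) E=F, H=F — not both ✓
  (6) {C, R}: 0 true — none ✓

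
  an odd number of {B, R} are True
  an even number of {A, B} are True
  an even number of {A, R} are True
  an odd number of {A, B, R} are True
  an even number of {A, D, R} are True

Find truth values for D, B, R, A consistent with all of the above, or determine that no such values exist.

Adding constraints 1, 2, 3 mod 2: every variable appears an even number of times on the left, so the left side is 0.
But the right sides sum to 1 (mod 2). 0 ≠ 1 — the system is inconsistent.

Unsatisfiable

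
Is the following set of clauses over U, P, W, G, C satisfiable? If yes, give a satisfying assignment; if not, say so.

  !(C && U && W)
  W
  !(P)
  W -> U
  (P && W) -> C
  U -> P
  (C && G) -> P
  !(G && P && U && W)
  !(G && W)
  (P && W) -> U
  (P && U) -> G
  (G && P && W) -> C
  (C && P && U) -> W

The formula is unsatisfiable.

Case U = True:
  (!P) forces P = False.
  Clause (P || !U) is falsified — contradiction.
Case U = False:
  (!P) forces P = False.
  (W) forces W = True.
  Clause (U || !W) is falsified — contradiction.
Both cases fail, so the formula is unsatisfiable.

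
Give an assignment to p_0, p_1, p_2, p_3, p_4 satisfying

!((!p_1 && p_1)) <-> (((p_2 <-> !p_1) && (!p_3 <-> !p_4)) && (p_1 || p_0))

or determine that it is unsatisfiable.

p_0: True, p_1: True, p_2: False, p_3: False, p_4: False

  !((!p_1 && p_1)) <-> (((p_2 <-> !p_1) && (!p_3 <-> !p_4)) && (p_1 || p_0)) = True
    !((!p_1 && p_1)) = True
      !p_1 && p_1 = False
        !p_1 = False
    ((p_2 <-> !p_1) && (!p_3 <-> !p_4)) && (p_1 || p_0) = True
      (p_2 <-> !p_1) && (!p_3 <-> !p_4) = True
        p_2 <-> !p_1 = True
          !p_1 = False
        !p_3 <-> !p_4 = True
          !p_3 = True
          !p_4 = True
      p_1 || p_0 = True
The formula evaluates to True.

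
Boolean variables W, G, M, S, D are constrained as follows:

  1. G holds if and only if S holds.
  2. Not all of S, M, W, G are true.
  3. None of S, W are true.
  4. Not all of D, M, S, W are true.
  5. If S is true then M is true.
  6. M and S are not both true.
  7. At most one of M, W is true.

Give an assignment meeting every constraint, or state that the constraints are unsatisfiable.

W = False, G = False, M = True, S = False, D = False

  (1) G=F, S=F — same ✓
  (2) {S, M, W, G}: 1/4 true — not all ✓
  (3) {S, W}: 0 true — none ✓
  (4) {D, M, S, W}: 1/4 true — not all ✓
  (5) S=F ⇒ M: vacuous ✓
  (6) M=T, S=F — not both ✓
  (7) {M, W}: 1 true — at most one ✓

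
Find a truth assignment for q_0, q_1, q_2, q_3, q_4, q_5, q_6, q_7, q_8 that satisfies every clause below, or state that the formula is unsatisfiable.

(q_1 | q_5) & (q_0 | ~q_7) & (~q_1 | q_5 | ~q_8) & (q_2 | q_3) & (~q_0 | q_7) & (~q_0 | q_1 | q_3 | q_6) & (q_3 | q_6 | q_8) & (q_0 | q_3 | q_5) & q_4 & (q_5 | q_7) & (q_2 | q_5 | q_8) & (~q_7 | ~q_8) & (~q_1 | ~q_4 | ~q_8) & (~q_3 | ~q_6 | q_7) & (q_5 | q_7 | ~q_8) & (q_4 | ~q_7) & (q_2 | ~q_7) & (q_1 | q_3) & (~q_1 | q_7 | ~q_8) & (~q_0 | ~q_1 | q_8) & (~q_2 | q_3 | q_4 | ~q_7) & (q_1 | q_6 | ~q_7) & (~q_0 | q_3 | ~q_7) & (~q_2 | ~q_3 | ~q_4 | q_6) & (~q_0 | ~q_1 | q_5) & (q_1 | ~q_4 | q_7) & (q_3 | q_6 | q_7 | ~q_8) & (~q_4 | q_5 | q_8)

q_0 = False, q_1 = True, q_2 = False, q_3 = True, q_4 = True, q_5 = True, q_6 = False, q_7 = False, q_8 = False

Unit clause (q_4) forces q_4 = True.
Set q_0 = False.
  then (q_0 | ~q_7) forces q_7 = False.
  then (q_5 | q_7) forces q_5 = True.
  then (q_1 | ~q_4 | q_7) forces q_1 = True.
  then (~q_1 | ~q_4 | ~q_8) forces q_8 = False.
Set q_2 = False.
  then (q_2 | q_3) forces q_3 = True.
  then (~q_3 | ~q_6 | q_7) forces q_6 = False.
All clauses satisfied.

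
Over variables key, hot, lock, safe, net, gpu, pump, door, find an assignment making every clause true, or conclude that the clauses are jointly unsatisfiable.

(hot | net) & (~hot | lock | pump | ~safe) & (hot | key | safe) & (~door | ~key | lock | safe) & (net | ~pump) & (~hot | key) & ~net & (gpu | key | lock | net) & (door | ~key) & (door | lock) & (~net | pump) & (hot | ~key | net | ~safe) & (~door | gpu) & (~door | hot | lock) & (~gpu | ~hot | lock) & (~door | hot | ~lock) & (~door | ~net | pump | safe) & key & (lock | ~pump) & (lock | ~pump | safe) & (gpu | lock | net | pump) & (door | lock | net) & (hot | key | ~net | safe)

Unit clause (~net) forces net = False.
Unit clause (key) forces key = True.
In (hot | net) only hot is left, so hot = True.
In (net | ~pump) only ~pump is left, so pump = False.
In (door | ~key) only door is left, so door = True.
In (~door | gpu) only gpu is left, so gpu = True.
In (~gpu | ~hot | lock) only lock is left, so lock = True.
Set safe = False.
All clauses satisfied.

key: True, hot: True, lock: True, safe: False, net: False, gpu: True, pump: False, door: True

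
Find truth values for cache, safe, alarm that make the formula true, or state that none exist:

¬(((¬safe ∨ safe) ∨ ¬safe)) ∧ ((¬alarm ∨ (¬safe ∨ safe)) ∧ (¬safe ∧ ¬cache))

The conjunct ¬(((¬safe ∨ safe) ∨ ¬safe)) is unsatisfiable on its own:
  safe=F: evaluates to False.
  safe=T: evaluates to False.
So the whole conjunction is unsatisfiable.

Unsatisfiable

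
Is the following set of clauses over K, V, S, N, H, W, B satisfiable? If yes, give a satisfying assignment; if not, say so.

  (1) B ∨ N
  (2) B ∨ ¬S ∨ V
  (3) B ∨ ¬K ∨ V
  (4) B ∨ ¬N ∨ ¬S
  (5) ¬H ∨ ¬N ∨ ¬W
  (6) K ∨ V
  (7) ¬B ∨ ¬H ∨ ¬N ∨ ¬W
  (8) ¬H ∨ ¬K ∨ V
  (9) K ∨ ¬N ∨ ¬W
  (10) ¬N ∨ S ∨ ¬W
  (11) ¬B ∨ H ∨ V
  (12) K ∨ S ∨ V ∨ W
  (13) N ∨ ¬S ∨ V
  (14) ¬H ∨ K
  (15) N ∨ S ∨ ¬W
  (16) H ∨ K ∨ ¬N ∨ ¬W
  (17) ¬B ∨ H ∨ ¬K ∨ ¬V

K=F; V=T; S=T; N=F; H=F; W=T; B=T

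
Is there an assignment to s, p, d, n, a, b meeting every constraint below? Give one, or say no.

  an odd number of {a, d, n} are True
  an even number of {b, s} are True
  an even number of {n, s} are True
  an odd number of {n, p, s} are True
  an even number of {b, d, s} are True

s = False, p = True, d = False, n = False, a = True, b = False

{a, d, n}: 1 true → odd ✓
{b, s}: 0 true → even ✓
{n, s}: 0 true → even ✓
{n, p, s}: 1 true → odd ✓
{b, d, s}: 0 true → even ✓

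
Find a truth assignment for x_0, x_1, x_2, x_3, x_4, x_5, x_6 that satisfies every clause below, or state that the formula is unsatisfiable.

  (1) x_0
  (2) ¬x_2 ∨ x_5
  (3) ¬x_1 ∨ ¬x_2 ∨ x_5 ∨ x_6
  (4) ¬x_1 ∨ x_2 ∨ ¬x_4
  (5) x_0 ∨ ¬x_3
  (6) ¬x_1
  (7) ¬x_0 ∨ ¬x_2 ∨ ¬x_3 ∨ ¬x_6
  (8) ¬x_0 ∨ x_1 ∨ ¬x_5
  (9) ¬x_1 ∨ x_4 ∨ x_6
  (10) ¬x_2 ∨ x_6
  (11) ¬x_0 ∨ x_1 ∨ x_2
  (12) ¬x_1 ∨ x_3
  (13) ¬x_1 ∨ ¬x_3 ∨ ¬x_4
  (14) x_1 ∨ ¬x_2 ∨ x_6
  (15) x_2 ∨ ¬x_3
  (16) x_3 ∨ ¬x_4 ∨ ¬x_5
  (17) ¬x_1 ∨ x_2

Case x_0 = True:
  (¬x_1) forces x_1 = False.
  (¬x_0 ∨ x_1 ∨ ¬x_5) forces x_5 = False.
  (¬x_2 ∨ x_5) forces x_2 = False.
  Clause (¬x_0 ∨ x_1 ∨ x_2) is falsified — contradiction.
Case x_0 = False:
  Clause (x_0) is falsified — contradiction.
Both cases fail, so the formula is unsatisfiable.

Unsatisfiable — no assignment works.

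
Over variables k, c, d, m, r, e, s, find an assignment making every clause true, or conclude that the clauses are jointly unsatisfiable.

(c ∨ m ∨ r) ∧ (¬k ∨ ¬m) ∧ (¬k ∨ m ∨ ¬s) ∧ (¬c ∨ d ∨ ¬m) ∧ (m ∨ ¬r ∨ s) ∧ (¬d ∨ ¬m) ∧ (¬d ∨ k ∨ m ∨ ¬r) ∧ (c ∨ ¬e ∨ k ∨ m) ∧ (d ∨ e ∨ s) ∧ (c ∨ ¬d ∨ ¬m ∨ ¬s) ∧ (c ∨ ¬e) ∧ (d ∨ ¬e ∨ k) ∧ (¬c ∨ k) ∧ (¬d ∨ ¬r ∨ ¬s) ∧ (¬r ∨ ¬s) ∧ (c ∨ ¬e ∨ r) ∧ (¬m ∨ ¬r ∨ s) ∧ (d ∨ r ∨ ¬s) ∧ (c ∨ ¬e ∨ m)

Set k = True.
  then (¬k ∨ ¬m) forces m = False.
  then (¬k ∨ m ∨ ¬s) forces s = False.
  then (m ∨ ¬r ∨ s) forces r = False.
  then (c ∨ m ∨ r) forces c = True.
Set d = True.
Set e = False.
All clauses satisfied.

k = True, c = True, d = True, m = False, r = False, e = False, s = False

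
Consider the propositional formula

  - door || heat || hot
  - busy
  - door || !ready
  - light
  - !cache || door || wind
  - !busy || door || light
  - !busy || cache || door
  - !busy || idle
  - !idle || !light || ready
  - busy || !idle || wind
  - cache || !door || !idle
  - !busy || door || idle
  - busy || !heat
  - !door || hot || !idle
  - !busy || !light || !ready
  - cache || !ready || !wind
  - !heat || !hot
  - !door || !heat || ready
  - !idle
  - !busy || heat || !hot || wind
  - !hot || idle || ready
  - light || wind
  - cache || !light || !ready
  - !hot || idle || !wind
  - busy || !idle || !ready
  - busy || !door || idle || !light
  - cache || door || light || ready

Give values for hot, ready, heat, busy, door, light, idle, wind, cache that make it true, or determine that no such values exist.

Case idle = True:
  Clause (!idle) is falsified — contradiction.
Case idle = False:
  (busy) forces busy = True.
  Clause (!busy || idle) is falsified — contradiction.
Both cases fail, so the formula is unsatisfiable.

UNSATISFIABLE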